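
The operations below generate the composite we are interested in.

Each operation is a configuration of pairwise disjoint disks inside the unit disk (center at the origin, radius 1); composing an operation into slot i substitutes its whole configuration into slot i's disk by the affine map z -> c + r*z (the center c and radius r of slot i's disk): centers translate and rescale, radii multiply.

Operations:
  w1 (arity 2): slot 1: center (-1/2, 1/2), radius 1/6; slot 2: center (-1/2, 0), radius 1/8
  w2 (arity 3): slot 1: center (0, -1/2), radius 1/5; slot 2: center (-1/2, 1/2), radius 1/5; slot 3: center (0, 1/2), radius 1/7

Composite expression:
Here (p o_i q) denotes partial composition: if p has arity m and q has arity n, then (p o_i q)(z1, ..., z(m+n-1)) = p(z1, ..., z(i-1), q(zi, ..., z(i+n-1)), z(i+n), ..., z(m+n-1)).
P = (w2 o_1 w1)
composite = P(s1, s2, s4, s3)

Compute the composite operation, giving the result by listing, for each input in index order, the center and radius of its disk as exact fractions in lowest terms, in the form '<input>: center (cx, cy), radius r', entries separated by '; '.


Each s-disk chains the slot maps above it in w2; radii multiply.
for s1, the 2-step affine chain lands on center (-1/10, -2/5), radius 1/30
for s2, the 2-step affine chain lands on center (-1/10, -1/2), radius 1/40
for s4, the 1-step affine chain lands on center (-1/2, 1/2), radius 1/5
for s3, the 1-step affine chain lands on center (0, 1/2), radius 1/7

s1: center (-1/10, -2/5), radius 1/30; s2: center (-1/10, -1/2), radius 1/40; s3: center (0, 1/2), radius 1/7; s4: center (-1/2, 1/2), radius 1/5


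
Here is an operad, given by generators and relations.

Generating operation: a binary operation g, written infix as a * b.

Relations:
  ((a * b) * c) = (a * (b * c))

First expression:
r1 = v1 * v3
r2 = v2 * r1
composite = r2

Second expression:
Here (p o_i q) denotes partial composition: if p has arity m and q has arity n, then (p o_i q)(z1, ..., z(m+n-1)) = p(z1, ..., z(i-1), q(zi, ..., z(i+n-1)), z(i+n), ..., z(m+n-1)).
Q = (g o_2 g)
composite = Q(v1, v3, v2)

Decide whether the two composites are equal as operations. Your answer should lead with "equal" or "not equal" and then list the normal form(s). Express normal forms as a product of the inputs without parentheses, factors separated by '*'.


not equal; first: v2 * v1 * v3; second: v1 * v3 * v2

The first expression reduces to v2 * v1 * v3
The second expression reduces to v1 * v3 * v2
They disagree, so not equal.


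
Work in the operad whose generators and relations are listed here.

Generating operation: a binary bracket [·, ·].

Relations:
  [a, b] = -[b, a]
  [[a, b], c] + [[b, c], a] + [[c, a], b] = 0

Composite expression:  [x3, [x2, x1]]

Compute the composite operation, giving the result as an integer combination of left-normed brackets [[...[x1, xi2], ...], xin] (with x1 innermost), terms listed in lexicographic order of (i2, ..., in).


[[x1, x2], x3]


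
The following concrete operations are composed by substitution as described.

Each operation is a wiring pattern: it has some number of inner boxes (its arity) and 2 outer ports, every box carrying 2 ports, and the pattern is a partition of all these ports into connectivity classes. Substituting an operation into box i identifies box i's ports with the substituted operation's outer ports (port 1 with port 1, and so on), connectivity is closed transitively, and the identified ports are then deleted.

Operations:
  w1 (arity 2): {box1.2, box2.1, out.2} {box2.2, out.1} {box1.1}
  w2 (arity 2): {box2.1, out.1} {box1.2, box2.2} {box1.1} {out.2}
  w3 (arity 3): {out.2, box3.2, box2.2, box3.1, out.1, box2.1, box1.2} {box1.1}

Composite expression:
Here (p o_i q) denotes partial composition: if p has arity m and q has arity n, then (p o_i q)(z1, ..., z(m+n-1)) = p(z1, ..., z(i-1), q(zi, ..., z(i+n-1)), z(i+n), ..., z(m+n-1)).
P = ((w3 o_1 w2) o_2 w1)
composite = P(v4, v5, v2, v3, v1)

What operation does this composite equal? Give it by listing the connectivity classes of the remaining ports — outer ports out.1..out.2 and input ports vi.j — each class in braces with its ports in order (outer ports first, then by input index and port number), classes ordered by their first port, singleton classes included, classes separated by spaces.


{out.1, out.2, v1.1, v1.2, v3.1, v3.2} {v2.1, v4.2, v5.2} {v2.2} {v4.1} {v5.1}

Reachability decides: close wires over w3-identified ports.
w1 over (v5, v2) gives {out.1, v2.2} {out.2, v2.1, v5.2} {v5.1}, out.j being that stage's outer ports
w2 over (v4, v5, v2) gives {out.1, v2.2} {out.2} {v2.1, v4.2, v5.2} {v4.1} {v5.1}, out.j being that stage's outer ports
w3 over (v4, v5, v2, v3, v1) gives {out.1, out.2, v1.1, v1.2, v3.1, v3.2} {v2.1, v4.2, v5.2} {v2.2} {v4.1} {v5.1}, out.j being that stage's outer ports


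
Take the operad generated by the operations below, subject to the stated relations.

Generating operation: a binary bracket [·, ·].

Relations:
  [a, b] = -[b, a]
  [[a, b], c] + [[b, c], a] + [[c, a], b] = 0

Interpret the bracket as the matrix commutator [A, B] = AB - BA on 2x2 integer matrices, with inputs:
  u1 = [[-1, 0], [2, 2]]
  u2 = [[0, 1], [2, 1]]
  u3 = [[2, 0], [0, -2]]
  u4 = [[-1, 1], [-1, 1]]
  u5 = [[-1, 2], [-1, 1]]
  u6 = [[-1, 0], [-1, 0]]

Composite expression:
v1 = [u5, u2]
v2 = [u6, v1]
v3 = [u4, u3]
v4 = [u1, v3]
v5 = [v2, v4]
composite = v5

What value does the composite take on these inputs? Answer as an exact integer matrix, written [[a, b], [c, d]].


[[60, 0], [-80, -60]]

[u5, u2] = [[5, 0], [5, -5]]
[u6, [u5, u2]] = [[0, 0], [-5, 0]]
[u4, u3] = [[0, -4], [-4, 0]]
[u1, [u4, u3]] = [[8, 12], [-12, -8]]
[[u6, [u5, u2]], [u1, [u4, u3]]] = [[60, 0], [-80, -60]]


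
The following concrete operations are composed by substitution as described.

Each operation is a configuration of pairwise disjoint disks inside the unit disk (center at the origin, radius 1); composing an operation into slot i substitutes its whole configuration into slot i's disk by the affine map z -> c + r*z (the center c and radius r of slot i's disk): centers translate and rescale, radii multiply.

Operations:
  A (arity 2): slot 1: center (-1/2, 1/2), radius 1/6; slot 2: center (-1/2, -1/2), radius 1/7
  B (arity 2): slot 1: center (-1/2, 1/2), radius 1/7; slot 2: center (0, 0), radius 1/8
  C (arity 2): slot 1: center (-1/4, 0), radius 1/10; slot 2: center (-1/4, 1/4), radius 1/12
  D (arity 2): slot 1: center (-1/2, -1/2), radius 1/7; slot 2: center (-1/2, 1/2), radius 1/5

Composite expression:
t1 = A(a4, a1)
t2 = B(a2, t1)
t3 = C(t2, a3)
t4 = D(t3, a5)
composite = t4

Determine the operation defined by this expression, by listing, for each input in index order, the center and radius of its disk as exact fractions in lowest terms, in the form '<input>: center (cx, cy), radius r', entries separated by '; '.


a1: center (-601/1120, -561/1120), radius 1/3920; a2: center (-19/35, -69/140), radius 1/490; a3: center (-15/28, -13/28), radius 1/84; a4: center (-601/1120, -559/1120), radius 1/3360; a5: center (-1/2, 1/2), radius 1/5

Follow each a-input down from D: c' goes to c + r*c', radius to r*r'.
tracing a2 down its 3-map path: center (-19/35, -69/140), radius 1/490
tracing a4 down its 4-map path: center (-601/1120, -559/1120), radius 1/3360
tracing a1 down its 4-map path: center (-601/1120, -561/1120), radius 1/3920
tracing a3 down its 2-map path: center (-15/28, -13/28), radius 1/84
tracing a5 down its 1-map path: center (-1/2, 1/2), radius 1/5


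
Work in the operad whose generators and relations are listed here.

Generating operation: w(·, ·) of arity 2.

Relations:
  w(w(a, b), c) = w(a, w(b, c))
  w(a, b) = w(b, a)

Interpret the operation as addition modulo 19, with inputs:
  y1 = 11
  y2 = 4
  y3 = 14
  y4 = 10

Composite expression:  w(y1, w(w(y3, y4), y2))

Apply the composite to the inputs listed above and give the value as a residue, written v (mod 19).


1 (mod 19)


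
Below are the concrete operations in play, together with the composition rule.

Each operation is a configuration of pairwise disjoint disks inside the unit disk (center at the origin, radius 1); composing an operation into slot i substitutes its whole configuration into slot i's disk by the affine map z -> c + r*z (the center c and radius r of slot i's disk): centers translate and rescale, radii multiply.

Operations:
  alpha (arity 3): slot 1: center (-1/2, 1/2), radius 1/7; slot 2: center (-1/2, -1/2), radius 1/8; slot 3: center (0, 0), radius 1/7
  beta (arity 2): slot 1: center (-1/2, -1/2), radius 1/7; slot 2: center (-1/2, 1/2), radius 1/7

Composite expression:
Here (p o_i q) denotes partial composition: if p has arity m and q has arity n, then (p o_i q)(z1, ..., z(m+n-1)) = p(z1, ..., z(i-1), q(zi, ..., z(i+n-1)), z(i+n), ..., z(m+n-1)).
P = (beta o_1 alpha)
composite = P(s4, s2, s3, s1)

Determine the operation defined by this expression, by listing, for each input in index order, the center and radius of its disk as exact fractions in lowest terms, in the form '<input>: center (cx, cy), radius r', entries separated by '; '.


Only the slot chain above each s matters under beta; compose those maps.
input s4: composing its 2 substitution steps yields center (-4/7, -3/7), radius 1/49
input s2: composing its 2 substitution steps yields center (-4/7, -4/7), radius 1/56
input s3: composing its 2 substitution steps yields center (-1/2, -1/2), radius 1/49
input s1: composing its 1 substitution step yields center (-1/2, 1/2), radius 1/7

s1: center (-1/2, 1/2), radius 1/7; s2: center (-4/7, -4/7), radius 1/56; s3: center (-1/2, -1/2), radius 1/49; s4: center (-4/7, -3/7), radius 1/49


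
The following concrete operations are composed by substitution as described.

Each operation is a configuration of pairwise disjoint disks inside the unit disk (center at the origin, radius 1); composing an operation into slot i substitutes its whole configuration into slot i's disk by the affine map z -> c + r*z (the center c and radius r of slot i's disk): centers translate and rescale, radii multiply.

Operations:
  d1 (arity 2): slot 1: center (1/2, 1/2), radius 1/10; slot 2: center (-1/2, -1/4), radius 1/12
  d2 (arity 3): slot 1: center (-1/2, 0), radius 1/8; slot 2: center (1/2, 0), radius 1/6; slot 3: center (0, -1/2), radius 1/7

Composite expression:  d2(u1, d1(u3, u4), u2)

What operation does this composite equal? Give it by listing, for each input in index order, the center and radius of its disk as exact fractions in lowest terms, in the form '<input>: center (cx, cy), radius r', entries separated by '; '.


Each u-disk chains the slot maps above it in d2; radii multiply.
for u1, the 1-step affine chain lands on center (-1/2, 0), radius 1/8
for u3, the 2-step affine chain lands on center (7/12, 1/12), radius 1/60
for u4, the 2-step affine chain lands on center (5/12, -1/24), radius 1/72
for u2, the 1-step affine chain lands on center (0, -1/2), radius 1/7

u1: center (-1/2, 0), radius 1/8; u2: center (0, -1/2), radius 1/7; u3: center (7/12, 1/12), radius 1/60; u4: center (5/12, -1/24), radius 1/72


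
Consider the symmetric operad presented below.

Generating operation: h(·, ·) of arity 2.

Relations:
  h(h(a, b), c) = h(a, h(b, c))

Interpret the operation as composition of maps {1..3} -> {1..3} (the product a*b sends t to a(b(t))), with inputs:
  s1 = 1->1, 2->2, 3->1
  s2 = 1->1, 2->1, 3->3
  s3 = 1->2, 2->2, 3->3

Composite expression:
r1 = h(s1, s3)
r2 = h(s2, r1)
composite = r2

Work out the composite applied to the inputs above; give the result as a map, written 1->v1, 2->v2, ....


1->1, 2->1, 3->1

h(s1, s3) = 1->2, 2->2, 3->1
h(s2, h(s1, s3)) = 1->1, 2->1, 3->1


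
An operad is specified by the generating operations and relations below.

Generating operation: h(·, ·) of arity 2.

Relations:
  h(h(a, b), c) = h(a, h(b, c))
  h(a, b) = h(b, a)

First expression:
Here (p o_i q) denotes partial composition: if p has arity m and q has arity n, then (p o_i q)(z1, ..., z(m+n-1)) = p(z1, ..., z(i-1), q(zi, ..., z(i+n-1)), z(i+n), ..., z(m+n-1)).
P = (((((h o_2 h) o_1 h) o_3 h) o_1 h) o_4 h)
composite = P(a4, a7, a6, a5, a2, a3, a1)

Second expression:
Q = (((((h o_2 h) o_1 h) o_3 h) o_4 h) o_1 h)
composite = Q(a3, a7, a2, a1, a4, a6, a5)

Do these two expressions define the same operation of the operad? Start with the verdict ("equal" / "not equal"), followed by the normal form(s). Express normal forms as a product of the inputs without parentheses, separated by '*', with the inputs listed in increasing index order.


equal: each reduces to a1 * a2 * a3 * a4 * a5 * a6 * a7

Reducing the first expression gives a1 * a2 * a3 * a4 * a5 * a6 * a7
Reducing the second expression gives a1 * a2 * a3 * a4 * a5 * a6 * a7
The forms coincide; equal.


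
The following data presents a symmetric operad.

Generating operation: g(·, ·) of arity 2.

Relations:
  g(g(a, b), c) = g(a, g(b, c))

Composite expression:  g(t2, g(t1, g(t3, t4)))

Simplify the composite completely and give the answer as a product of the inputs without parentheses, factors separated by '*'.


t2 * t1 * t3 * t4

The g-tree's shape is irrelevant; the t-reading-order decides.
g(t3, t4) flattens to t3 * t4
g(t1, g(t3, t4)) flattens to t1 * t3 * t4
g(t2, g(t1, g(t3, t4))) flattens to t2 * t1 * t3 * t4


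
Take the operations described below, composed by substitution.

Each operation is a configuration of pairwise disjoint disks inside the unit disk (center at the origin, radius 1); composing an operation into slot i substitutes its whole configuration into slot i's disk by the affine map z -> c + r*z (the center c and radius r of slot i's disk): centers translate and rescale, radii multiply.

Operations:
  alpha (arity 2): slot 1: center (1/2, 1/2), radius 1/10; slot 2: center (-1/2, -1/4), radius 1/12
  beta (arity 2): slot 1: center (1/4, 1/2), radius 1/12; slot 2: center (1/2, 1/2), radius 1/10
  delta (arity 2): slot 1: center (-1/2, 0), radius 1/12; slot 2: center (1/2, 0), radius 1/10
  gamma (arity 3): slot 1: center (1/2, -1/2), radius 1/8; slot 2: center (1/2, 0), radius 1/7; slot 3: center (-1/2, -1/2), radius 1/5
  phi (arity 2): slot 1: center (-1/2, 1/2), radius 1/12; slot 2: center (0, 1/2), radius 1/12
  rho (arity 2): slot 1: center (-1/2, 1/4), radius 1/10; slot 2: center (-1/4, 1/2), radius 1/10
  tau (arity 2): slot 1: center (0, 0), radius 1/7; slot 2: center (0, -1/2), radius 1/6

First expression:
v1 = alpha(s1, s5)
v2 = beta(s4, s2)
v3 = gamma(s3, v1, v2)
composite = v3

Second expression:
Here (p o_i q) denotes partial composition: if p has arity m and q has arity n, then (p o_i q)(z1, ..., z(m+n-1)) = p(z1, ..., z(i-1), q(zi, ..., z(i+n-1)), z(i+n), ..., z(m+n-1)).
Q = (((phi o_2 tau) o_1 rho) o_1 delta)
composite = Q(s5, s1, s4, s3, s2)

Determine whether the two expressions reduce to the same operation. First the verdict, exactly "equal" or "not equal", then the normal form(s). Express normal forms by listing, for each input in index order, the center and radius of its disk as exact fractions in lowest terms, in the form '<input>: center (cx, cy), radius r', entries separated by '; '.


not equal: they reduce to s1: center (4/7, 1/14), radius 1/70; s2: center (-2/5, -2/5), radius 1/50; s3: center (1/2, -1/2), radius 1/8; s4: center (-9/20, -2/5), radius 1/60; s5: center (3/7, -1/28), radius 1/84 and s1: center (-43/80, 25/48), radius 1/1200; s2: center (0, 11/24), radius 1/72; s3: center (0, 1/2), radius 1/84; s4: center (-25/48, 13/24), radius 1/120; s5: center (-131/240, 25/48), radius 1/1440

The first expression, normalized: s1: center (4/7, 1/14), radius 1/70; s2: center (-2/5, -2/5), radius 1/50; s3: center (1/2, -1/2), radius 1/8; s4: center (-9/20, -2/5), radius 1/60; s5: center (3/7, -1/28), radius 1/84
The second expression, normalized: s1: center (-43/80, 25/48), radius 1/1200; s2: center (0, 11/24), radius 1/72; s3: center (0, 1/2), radius 1/84; s4: center (-25/48, 13/24), radius 1/120; s5: center (-131/240, 25/48), radius 1/1440
They disagree, so not equal.


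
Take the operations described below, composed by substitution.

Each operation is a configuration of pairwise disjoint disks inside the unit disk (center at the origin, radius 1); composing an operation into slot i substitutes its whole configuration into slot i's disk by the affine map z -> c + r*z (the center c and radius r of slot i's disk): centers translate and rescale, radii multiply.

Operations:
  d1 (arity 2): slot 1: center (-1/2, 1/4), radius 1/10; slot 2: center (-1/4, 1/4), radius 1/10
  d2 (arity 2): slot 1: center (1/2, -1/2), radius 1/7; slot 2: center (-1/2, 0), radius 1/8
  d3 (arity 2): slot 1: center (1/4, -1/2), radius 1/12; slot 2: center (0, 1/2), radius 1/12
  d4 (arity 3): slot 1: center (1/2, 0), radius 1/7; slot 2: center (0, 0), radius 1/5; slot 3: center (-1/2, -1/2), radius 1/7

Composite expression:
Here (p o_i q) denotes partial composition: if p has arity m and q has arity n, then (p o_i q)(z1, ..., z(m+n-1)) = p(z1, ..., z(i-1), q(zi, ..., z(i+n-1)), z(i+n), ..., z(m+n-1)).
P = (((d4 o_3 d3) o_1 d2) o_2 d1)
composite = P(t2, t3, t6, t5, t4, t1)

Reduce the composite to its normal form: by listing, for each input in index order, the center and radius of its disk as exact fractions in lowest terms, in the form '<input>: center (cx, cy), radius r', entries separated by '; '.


Nesting under d4 composes maps z -> c + r*z down each t-path.
input t2: composing its 2 substitution steps yields center (4/7, -1/14), radius 1/49
input t3: composing its 3 substitution steps yields center (47/112, 1/224), radius 1/560
input t6: composing its 3 substitution steps yields center (95/224, 1/224), radius 1/560
input t5: composing its 1 substitution step yields center (0, 0), radius 1/5
input t4: composing its 2 substitution steps yields center (-13/28, -4/7), radius 1/84
input t1: composing its 2 substitution steps yields center (-1/2, -3/7), radius 1/84

t1: center (-1/2, -3/7), radius 1/84; t2: center (4/7, -1/14), radius 1/49; t3: center (47/112, 1/224), radius 1/560; t4: center (-13/28, -4/7), radius 1/84; t5: center (0, 0), radius 1/5; t6: center (95/224, 1/224), radius 1/560


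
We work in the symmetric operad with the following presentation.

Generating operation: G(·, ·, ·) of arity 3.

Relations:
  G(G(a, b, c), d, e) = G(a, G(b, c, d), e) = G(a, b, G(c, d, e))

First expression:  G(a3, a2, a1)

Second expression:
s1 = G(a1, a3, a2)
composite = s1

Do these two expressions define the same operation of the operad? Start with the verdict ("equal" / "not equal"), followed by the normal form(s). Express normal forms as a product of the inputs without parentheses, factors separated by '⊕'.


not equal; the first gives a3 ⊕ a2 ⊕ a1 and the second a1 ⊕ a3 ⊕ a2


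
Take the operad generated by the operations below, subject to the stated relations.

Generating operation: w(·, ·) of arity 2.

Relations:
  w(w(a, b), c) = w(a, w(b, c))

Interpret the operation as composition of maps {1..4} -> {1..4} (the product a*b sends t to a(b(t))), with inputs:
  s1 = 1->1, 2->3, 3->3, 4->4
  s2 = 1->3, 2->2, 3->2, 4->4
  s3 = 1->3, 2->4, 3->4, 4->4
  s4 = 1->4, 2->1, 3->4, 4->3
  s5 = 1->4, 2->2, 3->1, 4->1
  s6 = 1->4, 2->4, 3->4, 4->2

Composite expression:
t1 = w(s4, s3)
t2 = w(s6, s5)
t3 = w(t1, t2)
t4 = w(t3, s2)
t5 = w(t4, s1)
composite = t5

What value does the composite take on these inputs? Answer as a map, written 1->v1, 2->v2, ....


1->3, 2->3, 3->3, 4->3

w(s4, s3) = 1->4, 2->3, 3->3, 4->3
w(s6, s5) = 1->2, 2->4, 3->4, 4->4
w(w(s4, s3), w(s6, s5)) = 1->3, 2->3, 3->3, 4->3
w(w(w(s4, s3), w(s6, s5)), s2) = 1->3, 2->3, 3->3, 4->3
w(w(w(w(s4, s3), w(s6, s5)), s2), s1) = 1->3, 2->3, 3->3, 4->3


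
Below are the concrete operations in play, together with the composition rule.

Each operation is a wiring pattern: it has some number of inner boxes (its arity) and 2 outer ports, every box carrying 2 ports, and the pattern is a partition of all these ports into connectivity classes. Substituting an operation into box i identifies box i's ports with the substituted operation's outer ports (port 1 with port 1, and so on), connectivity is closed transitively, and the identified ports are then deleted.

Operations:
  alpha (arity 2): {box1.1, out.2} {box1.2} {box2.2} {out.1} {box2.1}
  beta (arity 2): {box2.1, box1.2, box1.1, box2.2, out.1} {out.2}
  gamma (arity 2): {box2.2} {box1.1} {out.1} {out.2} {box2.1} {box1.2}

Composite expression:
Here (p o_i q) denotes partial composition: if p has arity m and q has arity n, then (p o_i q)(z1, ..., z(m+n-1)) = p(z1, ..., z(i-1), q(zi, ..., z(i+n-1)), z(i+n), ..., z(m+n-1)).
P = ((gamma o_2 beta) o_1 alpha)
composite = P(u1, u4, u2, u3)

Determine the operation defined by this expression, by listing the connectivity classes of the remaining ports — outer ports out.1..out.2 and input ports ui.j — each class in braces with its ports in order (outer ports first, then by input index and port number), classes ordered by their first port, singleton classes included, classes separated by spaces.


{out.1} {out.2} {u1.1} {u1.2} {u2.1, u2.2, u3.1, u3.2} {u4.1} {u4.2}

Two ports join when wires chain via gamma-identified ports.
the subtree at alpha composes to {out.1} {out.2, u1.1} {u1.2} {u4.1} {u4.2} on (u1, u4); out.j = own outer ports
the subtree at beta composes to {out.1, u2.1, u2.2, u3.1, u3.2} {out.2} on (u2, u3); out.j = own outer ports
the subtree at gamma composes to {out.1} {out.2} {u1.1} {u1.2} {u2.1, u2.2, u3.1, u3.2} {u4.1} {u4.2} on (u1, u4, u2, u3); out.j = own outer ports


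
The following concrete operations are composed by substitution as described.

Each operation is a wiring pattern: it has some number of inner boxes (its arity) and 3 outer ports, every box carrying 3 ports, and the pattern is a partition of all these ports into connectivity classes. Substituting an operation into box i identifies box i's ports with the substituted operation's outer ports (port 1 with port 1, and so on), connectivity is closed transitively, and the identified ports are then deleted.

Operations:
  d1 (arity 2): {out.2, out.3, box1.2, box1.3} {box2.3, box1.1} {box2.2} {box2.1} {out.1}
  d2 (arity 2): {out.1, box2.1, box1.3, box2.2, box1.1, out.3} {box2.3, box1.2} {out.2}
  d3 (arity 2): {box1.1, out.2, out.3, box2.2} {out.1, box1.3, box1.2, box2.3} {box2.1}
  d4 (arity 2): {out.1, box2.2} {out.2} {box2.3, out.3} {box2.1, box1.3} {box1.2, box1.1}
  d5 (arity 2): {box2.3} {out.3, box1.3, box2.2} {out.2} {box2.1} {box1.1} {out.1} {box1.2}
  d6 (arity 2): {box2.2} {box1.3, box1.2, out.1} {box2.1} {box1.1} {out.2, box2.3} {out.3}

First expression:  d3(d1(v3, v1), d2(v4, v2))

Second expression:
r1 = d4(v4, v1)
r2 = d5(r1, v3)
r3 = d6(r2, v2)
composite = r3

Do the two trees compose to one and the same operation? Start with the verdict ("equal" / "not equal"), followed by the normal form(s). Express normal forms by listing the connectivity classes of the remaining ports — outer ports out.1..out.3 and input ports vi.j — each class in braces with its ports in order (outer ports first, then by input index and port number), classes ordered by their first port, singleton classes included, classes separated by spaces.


not equal — first {out.1, v2.1, v2.2, v3.2, v3.3, v4.1, v4.3} {out.2, out.3} {v1.1} {v1.2} {v1.3, v3.1} {v2.3, v4.2}, second {out.1, v1.3, v3.2} {out.2, v2.3} {out.3} {v1.1, v4.3} {v1.2} {v2.1} {v2.2} {v3.1} {v3.3} {v4.1, v4.2}

The first expression, normalized: {out.1, v2.1, v2.2, v3.2, v3.3, v4.1, v4.3} {out.2, out.3} {v1.1} {v1.2} {v1.3, v3.1} {v2.3, v4.2}
The second expression, normalized: {out.1, v1.3, v3.2} {out.2, v2.3} {out.3} {v1.1, v4.3} {v1.2} {v2.1} {v2.2} {v3.1} {v3.3} {v4.1, v4.2}
Distinct normal forms: not equal.


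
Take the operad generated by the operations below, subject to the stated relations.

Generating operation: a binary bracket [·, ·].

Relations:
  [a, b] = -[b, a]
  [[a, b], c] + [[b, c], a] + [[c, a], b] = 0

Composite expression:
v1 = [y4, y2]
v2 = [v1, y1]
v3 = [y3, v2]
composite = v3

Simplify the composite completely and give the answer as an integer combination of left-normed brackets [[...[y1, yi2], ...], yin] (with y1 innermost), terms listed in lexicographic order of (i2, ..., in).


In the tensor algebra, words opening y1 carry the y1-anchored form.
Composite bracket: [y3, [[y4, y2], y1]]
Under [a, b] = ab - ba we get 8 signed associative words (2^3 = 8).
Keep just the words that open with y1:
  sign of y1y2y4y3 is -1, so it contributes -[[[y1, y2], y4], y3]
  sign of y1y4y2y3 is +1, so it contributes +[[[y1, y4], y2], y3]

-[[[y1, y2], y4], y3] + [[[y1, y4], y2], y3]


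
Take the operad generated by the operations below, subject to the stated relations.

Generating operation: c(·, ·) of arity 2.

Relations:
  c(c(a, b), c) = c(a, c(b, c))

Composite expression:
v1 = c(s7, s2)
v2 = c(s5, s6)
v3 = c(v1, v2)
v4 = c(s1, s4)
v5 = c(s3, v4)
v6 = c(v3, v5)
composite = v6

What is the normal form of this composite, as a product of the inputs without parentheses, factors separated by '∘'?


s7 ∘ s2 ∘ s5 ∘ s6 ∘ s3 ∘ s1 ∘ s4

Associativity of c dissolves the nesting; only the s-input order survives.
c(s7, s2) spells out as s7 ∘ s2
c(s5, s6) spells out as s5 ∘ s6
c(c(s7, s2), c(s5, s6)) spells out as s7 ∘ s2 ∘ s5 ∘ s6
c(s1, s4) spells out as s1 ∘ s4
c(s3, c(s1, s4)) spells out as s3 ∘ s1 ∘ s4
c(c(c(s7, s2), c(s5, s6)), c(s3, c(s1, s4))) spells out as s7 ∘ s2 ∘ s5 ∘ s6 ∘ s3 ∘ s1 ∘ s4


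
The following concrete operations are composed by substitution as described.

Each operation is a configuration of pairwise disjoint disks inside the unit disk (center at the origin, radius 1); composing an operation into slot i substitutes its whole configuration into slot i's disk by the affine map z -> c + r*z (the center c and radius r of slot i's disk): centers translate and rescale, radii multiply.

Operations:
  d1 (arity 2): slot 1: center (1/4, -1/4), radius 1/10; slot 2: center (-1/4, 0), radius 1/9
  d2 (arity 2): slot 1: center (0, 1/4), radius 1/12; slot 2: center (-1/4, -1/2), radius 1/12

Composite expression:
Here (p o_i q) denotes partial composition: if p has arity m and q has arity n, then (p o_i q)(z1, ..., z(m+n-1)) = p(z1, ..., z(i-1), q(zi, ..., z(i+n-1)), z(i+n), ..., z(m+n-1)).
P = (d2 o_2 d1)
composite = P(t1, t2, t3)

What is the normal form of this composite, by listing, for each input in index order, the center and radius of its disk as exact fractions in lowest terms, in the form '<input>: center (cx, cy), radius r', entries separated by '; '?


t1: center (0, 1/4), radius 1/12; t2: center (-11/48, -25/48), radius 1/120; t3: center (-13/48, -1/2), radius 1/108


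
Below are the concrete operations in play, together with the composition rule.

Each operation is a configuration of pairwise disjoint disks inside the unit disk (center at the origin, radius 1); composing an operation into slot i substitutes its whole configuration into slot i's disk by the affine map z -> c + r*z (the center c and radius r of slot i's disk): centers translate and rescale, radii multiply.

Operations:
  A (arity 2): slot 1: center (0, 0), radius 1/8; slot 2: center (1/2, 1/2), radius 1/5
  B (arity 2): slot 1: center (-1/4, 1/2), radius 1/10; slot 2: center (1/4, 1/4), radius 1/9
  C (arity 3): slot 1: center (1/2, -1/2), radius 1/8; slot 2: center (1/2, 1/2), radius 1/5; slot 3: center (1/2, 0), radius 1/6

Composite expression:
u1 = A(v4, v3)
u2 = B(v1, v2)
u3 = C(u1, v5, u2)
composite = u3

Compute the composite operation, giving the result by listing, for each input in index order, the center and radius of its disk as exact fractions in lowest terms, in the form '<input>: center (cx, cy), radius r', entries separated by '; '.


Below C, radii multiply path by path; the v-disk centers shift.
for v4, the 2-step affine chain lands on center (1/2, -1/2), radius 1/64
for v3, the 2-step affine chain lands on center (9/16, -7/16), radius 1/40
for v5, the 1-step affine chain lands on center (1/2, 1/2), radius 1/5
for v1, the 2-step affine chain lands on center (11/24, 1/12), radius 1/60
for v2, the 2-step affine chain lands on center (13/24, 1/24), radius 1/54

v1: center (11/24, 1/12), radius 1/60; v2: center (13/24, 1/24), radius 1/54; v3: center (9/16, -7/16), radius 1/40; v4: center (1/2, -1/2), radius 1/64; v5: center (1/2, 1/2), radius 1/5


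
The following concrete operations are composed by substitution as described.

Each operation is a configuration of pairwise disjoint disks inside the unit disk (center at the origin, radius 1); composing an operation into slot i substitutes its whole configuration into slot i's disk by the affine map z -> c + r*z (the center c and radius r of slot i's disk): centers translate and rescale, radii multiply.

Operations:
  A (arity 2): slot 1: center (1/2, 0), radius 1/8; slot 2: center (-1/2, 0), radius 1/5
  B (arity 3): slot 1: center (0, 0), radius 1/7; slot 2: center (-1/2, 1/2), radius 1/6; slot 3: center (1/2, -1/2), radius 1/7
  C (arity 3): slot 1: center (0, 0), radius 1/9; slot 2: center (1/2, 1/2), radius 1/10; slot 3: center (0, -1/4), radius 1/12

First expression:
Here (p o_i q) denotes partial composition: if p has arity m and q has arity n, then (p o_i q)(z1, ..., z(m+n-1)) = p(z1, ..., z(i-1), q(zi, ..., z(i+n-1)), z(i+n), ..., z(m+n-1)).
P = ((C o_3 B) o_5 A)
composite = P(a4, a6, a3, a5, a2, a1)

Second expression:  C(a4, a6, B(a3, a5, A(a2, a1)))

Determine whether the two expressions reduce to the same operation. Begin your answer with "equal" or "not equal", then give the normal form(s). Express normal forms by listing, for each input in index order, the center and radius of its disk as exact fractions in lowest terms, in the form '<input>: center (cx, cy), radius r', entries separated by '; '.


equal — both sides give a1: center (1/28, -7/24), radius 1/420; a2: center (1/21, -7/24), radius 1/672; a3: center (0, -1/4), radius 1/84; a4: center (0, 0), radius 1/9; a5: center (-1/24, -5/24), radius 1/72; a6: center (1/2, 1/2), radius 1/10


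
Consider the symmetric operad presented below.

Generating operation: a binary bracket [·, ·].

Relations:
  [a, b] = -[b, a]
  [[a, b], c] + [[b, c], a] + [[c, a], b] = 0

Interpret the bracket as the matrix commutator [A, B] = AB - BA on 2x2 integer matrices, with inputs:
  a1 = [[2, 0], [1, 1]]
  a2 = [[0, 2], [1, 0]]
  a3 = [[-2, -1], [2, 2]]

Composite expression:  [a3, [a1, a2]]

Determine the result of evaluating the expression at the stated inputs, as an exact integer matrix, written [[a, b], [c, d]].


[[-3, -12], [-12, 3]]


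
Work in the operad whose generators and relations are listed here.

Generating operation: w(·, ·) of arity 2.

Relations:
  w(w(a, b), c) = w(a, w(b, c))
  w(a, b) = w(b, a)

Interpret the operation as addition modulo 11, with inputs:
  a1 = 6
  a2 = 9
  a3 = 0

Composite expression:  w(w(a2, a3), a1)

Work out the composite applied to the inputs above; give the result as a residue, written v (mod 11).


w(a2, a3) = 9
w(w(a2, a3), a1) = 4

4 (mod 11)


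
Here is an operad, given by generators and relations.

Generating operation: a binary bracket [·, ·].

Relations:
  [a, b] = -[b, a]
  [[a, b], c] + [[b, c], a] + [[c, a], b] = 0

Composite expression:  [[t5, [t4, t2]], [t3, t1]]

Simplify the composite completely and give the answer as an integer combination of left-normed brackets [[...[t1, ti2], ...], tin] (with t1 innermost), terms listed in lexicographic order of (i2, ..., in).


[[[[t1, t3], t2], t4], t5] - [[[[t1, t3], t4], t2], t5] - [[[[t1, t3], t5], t2], t4] + [[[[t1, t3], t5], t4], t2]

Skip Jacobi rewriting: expand, keep t1-initial words, read off terms.
Composite bracket: [[t5, [t4, t2]], [t3, t1]]
Under [a, b] = ab - ba we get 16 signed associative words (2^4 = 16).
Words beginning with t1 determine it all:
  the word t1t3t2t4t5 carries sign +1 and contributes +[[[[t1, t3], t2], t4], t5]
  the word t1t3t4t2t5 carries sign -1 and contributes -[[[[t1, t3], t4], t2], t5]
  the word t1t3t5t2t4 carries sign -1 and contributes -[[[[t1, t3], t5], t2], t4]
  the word t1t3t5t4t2 carries sign +1 and contributes +[[[[t1, t3], t5], t4], t2]


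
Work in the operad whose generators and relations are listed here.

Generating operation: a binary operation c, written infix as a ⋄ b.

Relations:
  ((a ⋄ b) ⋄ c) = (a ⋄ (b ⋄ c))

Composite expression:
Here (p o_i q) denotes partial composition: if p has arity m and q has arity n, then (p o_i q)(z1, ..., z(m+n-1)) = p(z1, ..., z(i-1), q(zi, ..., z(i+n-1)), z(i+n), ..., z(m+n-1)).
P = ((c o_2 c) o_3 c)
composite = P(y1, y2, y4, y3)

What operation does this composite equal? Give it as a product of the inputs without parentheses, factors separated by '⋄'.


y1 ⋄ y2 ⋄ y4 ⋄ y3

All parenthesizations of c agree; list the y-inputs left to right.
(y4 ⋄ y3) reduces to y4 ⋄ y3
(y2 ⋄ (y4 ⋄ y3)) reduces to y2 ⋄ y4 ⋄ y3
(y1 ⋄ (y2 ⋄ (y4 ⋄ y3))) reduces to y1 ⋄ y2 ⋄ y4 ⋄ y3


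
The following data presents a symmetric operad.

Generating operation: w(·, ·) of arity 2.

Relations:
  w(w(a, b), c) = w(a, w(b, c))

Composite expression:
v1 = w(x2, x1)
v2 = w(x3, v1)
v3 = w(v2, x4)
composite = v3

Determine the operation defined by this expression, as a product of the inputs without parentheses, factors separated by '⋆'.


x3 ⋆ x2 ⋆ x1 ⋆ x4

The w-tree's shape is irrelevant; the x-reading-order decides.
w(x2, x1) collapses to x2 ⋆ x1
w(x3, w(x2, x1)) collapses to x3 ⋆ x2 ⋆ x1
w(w(x3, w(x2, x1)), x4) collapses to x3 ⋆ x2 ⋆ x1 ⋆ x4


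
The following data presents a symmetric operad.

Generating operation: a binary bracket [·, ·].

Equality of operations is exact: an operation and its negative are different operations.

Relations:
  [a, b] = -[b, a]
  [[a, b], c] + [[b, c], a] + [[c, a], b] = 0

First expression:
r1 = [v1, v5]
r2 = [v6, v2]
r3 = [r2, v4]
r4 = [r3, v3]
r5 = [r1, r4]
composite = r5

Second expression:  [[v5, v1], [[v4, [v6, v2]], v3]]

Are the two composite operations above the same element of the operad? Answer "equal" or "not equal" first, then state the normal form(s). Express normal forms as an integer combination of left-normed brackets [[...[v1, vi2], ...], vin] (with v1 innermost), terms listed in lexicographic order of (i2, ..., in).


equal — both sides give -[[[[[v1, v5], v2], v6], v4], v3] + [[[[[v1, v5], v3], v2], v6], v4] - [[[[[v1, v5], v3], v4], v2], v6] + [[[[[v1, v5], v3], v4], v6], v2] - [[[[[v1, v5], v3], v6], v2], v4] + [[[[[v1, v5], v4], v2], v6], v3] - [[[[[v1, v5], v4], v6], v2], v3] + [[[[[v1, v5], v6], v2], v4], v3]


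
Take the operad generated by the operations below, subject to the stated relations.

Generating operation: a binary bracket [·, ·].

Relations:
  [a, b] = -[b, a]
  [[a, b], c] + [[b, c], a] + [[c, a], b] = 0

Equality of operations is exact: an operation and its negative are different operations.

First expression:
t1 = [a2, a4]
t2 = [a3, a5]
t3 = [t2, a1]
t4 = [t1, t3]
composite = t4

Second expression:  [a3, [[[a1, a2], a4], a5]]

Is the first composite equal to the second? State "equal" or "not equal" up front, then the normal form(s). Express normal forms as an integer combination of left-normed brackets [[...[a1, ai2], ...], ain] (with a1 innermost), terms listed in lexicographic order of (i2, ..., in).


not equal: they reduce to [[[[a1, a3], a5], a2], a4] - [[[[a1, a3], a5], a4], a2] - [[[[a1, a5], a3], a2], a4] + [[[[a1, a5], a3], a4], a2] and -[[[[a1, a2], a4], a5], a3]

The first expression, normalized: [[[[a1, a3], a5], a2], a4] - [[[[a1, a3], a5], a4], a2] - [[[[a1, a5], a3], a2], a4] + [[[[a1, a5], a3], a4], a2]
The second expression, normalized: -[[[[a1, a2], a4], a5], a3]
Distinct normal forms: not equal.


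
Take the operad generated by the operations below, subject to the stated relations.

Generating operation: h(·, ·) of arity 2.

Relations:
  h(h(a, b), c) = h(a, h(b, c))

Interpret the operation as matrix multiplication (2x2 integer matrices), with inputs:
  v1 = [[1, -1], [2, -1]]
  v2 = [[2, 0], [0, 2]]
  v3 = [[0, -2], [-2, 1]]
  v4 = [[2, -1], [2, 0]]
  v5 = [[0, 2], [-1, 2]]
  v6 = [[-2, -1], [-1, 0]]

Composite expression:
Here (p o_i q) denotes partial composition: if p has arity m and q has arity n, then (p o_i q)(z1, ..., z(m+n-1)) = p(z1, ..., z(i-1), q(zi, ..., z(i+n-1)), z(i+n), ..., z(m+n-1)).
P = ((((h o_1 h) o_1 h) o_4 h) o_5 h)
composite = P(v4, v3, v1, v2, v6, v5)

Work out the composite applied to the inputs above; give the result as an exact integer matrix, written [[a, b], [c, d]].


[[-16, 84], [-16, 80]]


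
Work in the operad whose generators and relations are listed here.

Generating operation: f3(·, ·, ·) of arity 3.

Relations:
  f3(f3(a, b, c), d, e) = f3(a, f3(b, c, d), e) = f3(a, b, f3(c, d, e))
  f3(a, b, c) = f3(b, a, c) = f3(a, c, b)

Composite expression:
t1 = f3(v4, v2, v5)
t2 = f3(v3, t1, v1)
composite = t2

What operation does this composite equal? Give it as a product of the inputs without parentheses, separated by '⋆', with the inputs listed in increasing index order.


v1 ⋆ v2 ⋆ v3 ⋆ v4 ⋆ v5

Key point: f3 commutes, so take the v-inputs in any fixed order.
f3(v4, v2, v5) spells out as v4 ⋆ v2 ⋆ v5
f3(v3, f3(v4, v2, v5), v1) spells out as v3 ⋆ v4 ⋆ v2 ⋆ v5 ⋆ v1
putting the inputs in ascending order: v1 ⋆ v2 ⋆ v3 ⋆ v4 ⋆ v5


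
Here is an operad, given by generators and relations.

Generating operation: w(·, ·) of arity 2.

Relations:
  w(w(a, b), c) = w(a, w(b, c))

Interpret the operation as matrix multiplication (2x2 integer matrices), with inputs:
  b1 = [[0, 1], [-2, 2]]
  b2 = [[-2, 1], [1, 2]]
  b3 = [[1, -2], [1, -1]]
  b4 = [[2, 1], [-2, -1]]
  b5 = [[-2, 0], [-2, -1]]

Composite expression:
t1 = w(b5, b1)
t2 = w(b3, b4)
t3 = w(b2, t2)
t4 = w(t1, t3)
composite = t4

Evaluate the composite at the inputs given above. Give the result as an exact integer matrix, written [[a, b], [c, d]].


[[-28, -14], [-72, -36]]


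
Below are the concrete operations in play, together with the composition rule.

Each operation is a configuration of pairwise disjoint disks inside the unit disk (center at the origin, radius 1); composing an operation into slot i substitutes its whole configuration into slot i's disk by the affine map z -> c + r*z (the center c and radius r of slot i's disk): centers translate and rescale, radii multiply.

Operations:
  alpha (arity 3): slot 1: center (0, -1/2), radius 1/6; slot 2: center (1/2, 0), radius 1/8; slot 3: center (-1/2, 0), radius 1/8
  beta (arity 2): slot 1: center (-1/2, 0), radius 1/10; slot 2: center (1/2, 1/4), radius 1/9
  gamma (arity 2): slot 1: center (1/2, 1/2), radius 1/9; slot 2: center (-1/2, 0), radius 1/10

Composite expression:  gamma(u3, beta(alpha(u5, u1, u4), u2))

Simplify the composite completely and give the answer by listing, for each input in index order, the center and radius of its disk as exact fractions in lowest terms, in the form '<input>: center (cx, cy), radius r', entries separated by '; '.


Only the slot chain above each u matters under gamma; compose those maps.
for u3, the 1-step affine chain lands on center (1/2, 1/2), radius 1/9
for u5, the 3-step affine chain lands on center (-11/20, -1/200), radius 1/600
for u1, the 3-step affine chain lands on center (-109/200, 0), radius 1/800
for u4, the 3-step affine chain lands on center (-111/200, 0), radius 1/800
for u2, the 2-step affine chain lands on center (-9/20, 1/40), radius 1/90

u1: center (-109/200, 0), radius 1/800; u2: center (-9/20, 1/40), radius 1/90; u3: center (1/2, 1/2), radius 1/9; u4: center (-111/200, 0), radius 1/800; u5: center (-11/20, -1/200), radius 1/600


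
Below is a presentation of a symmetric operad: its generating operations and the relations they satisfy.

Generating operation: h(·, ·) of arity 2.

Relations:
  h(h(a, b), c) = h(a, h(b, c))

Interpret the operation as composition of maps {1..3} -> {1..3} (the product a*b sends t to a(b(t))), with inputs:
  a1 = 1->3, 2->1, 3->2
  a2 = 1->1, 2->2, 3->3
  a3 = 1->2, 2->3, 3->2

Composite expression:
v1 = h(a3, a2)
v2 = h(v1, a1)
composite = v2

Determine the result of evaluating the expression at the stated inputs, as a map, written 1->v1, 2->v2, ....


1->2, 2->2, 3->3


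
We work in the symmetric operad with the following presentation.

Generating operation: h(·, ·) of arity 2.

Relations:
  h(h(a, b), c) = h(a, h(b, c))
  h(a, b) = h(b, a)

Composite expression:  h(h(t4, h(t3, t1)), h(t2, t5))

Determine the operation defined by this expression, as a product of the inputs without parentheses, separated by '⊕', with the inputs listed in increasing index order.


Reordering under h is free, so list the t-inputs canonically.
h(t3, t1) linearizes to t3 ⊕ t1
h(t4, h(t3, t1)) linearizes to t4 ⊕ t3 ⊕ t1
h(t2, t5) linearizes to t2 ⊕ t5
h(h(t4, h(t3, t1)), h(t2, t5)) linearizes to t4 ⊕ t3 ⊕ t1 ⊕ t2 ⊕ t5
reordering the factors by index: t1 ⊕ t2 ⊕ t3 ⊕ t4 ⊕ t5

t1 ⊕ t2 ⊕ t3 ⊕ t4 ⊕ t5
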